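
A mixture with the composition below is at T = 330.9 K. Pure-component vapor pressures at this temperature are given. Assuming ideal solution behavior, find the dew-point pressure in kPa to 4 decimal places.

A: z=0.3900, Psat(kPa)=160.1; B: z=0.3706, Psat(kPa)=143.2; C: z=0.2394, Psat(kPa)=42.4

At the dew point ψ → 1, so Σzᵢ/Kᵢ = 1 with Kᵢ = Pᵢˢᵃᵗ/P ⇒ 1/P = Σzᵢ/Pᵢˢᵃᵗ.
1/P = 0.3900/160.1 + 0.3706/143.2 + 0.2394/42.4 = 0.0106702 ⇒ P = 93.7190 kPa

Pdew = 93.7190 kPa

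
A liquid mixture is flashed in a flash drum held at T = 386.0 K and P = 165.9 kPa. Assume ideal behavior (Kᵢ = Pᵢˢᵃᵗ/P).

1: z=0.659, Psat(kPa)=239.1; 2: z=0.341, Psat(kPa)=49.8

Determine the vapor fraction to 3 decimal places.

ψ = 0.169

Raoult's law: Kᵢ = Pᵢˢᵃᵗ/P = Pᵢˢᵃᵗ/165.9.
  K_1 = 239.1/165.9 = 1.44123, K_2 = 49.8/165.9 = 0.30018
Rachford–Rice: g(ψ) = Σ zᵢ(Kᵢ−1)/(1+ψ(Kᵢ−1)) = 0.
Check two-phase: ΣzᵢKᵢ = 1.052 > 1 and Σzᵢ/Kᵢ = 1.593 > 1, so g(0) = 0.052 > 0 and g(1) = -0.593 < 0.
Binary case is linear: z₁(K₁−1)(1+ψ(K₂−1)) + z₂(K₂−1)(1+ψ(K₁−1)) = 0
⇒ ψ = [z₁(K₁−1)+z₂(K₂−1)] / [−(K₁−1)(K₂−1)] = 0.0521/0.3088 = 0.169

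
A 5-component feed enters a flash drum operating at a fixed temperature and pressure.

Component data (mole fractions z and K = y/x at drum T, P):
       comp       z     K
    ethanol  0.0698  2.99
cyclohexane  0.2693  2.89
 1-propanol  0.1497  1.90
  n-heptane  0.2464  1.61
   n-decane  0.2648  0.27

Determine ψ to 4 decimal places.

ψ = 0.7725

Material balance + equilibrium reduce to Σ zᵢ(Kᵢ−1)/(1+ψ(Kᵢ−1)) = 0.
Feasibility: ΣzᵢKᵢ = 1.7396, Σzᵢ/Kᵢ = 1.3291 — both > 1, two phases present.
Newton iteration, ψ⁰ = 0.58:
  ψ = 0.5800: g = 0.17159, g' = -0.8053 → ψ = 0.7931
  ψ = 0.7931: g = -0.02162, g' = -1.0745 → ψ = 0.7729
  ψ = 0.7729: g = -0.00046, g' = -1.0295 → ψ = 0.7725
Converged at ψ = 0.7725.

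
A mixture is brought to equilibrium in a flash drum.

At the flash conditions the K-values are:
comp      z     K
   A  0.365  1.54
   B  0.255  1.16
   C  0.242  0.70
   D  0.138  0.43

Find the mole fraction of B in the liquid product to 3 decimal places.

x_B = 0.237

Newton–Raphson from V/F = 0.5:
  V/F = 0.500: g = -0.0025, g' = -0.189 → V/F = 0.487
Converged at V/F = 0.487.
Compositions from xᵢ = zᵢ/(1+V/F(Kᵢ−1)), yᵢ = Kᵢxᵢ:
  A: x = 0.289, y = 0.445
  B: x = 0.237, y = 0.274
  C: x = 0.283, y = 0.198
  D: x = 0.191, y = 0.082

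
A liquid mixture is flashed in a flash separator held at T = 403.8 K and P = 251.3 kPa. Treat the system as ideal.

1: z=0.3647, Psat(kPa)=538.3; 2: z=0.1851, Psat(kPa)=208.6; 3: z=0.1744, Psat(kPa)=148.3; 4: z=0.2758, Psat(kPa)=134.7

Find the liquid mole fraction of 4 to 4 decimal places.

Raoult's law: Kᵢ = Pᵢˢᵃᵗ/P = Pᵢˢᵃᵗ/251.3.
  K_1 = 538.3/251.3 = 2.142061, K_2 = 208.6/251.3 = 0.830084, K_3 = 148.3/251.3 = 0.590131, K_4 = 134.7/251.3 = 0.536013
Rachford–Rice: g(ψ) = Σ zᵢ(Kᵢ−1)/(1+ψ(Kᵢ−1)) = 0.
Check two-phase: ΣzᵢKᵢ = 1.1856 > 1 and Σzᵢ/Kᵢ = 1.2033 > 1, so g(0) = 0.1856 > 0 and g(1) = -0.2033 < 0.
Newton iteration, ψ⁰ = 0.41:
  ψ = 0.4100: g = 0.00592, g' = -0.3597 → ψ = 0.4265
Converged at ψ = 0.4265.
Compositions from xᵢ = zᵢ/(1+ψ(Kᵢ−1)), yᵢ = Kᵢxᵢ:
  1: x = 0.2452, y = 0.5253
  2: x = 0.1996, y = 0.1657
  3: x = 0.2113, y = 0.1247
  4: x = 0.3439, y = 0.1843

x_4 = 0.3439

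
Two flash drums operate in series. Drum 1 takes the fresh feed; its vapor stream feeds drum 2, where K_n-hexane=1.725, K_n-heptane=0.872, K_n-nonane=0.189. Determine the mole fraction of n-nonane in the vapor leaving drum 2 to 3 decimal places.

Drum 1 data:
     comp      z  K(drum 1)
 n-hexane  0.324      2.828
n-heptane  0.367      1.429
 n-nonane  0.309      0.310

y_n-nonane (drum 2) = 0.045

Drum 1:
Rachford–Rice: g(ψ₁) = Σ zᵢ(Kᵢ−1)/(1+ψ₁(Kᵢ−1)) = 0.
g(0) = ΣzᵢKᵢ − 1 = 0.537 and g(1) = 1 − Σzᵢ/Kᵢ = -0.368, so a root lies in (0, 1).
Newton–Raphson from ψ₁ = 0.62:
  ψ₁ = 0.620: g = 0.0294, g' = -0.729 → ψ₁ = 0.660
Converged at ψ₁ = 0.660.
Drum-1 compositions:
  n-hexane: x = 0.147, y = 0.415
  n-heptane: x = 0.286, y = 0.409
  n-nonane: x = 0.567, y = 0.176
Drum-2 feed = drum-1 vapor: z₂ = (0.4154, 0.4088, 0.1758).
Drum 2:
Material balance + equilibrium reduce to Σ zᵢ(Kᵢ−1)/(1+ψ₂(Kᵢ−1)) = 0.
Check two-phase: ΣzᵢKᵢ = 1.106 > 1 and Σzᵢ/Kᵢ = 1.640 > 1, so g(0) = 0.106 > 0 and g(1) = -0.640 < 0.
Newton iteration, ψ₂⁰ = 0.5:
  ψ₂ = 0.500: g = -0.0746, g' = -0.452 → ψ₂ = 0.335
  ψ₂ = 0.335: g = -0.0081, g' = -0.367 → ψ₂ = 0.313
Converged at ψ₂ = 0.313.
  n-hexane: x = 0.339, y = 0.584
  n-heptane: x = 0.426, y = 0.371
  n-nonane: x = 0.236, y = 0.045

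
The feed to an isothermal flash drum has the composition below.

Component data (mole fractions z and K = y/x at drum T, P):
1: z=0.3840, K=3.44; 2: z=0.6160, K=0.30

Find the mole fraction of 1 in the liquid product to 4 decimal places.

x_1 = 0.2229

Rachford–Rice: g(V/F) = Σ zᵢ(Kᵢ−1)/(1+V/F(Kᵢ−1)) = 0.
Check two-phase: ΣzᵢKᵢ = 1.5058 > 1 and Σzᵢ/Kᵢ = 2.1650 > 1, so g(0) = 0.5058 > 0 and g(1) = -1.1650 < 0.
Binary case is linear: z₁(K₁−1)(1+V/F(K₂−1)) + z₂(K₂−1)(1+V/F(K₁−1)) = 0
⇒ V/F = [z₁(K₁−1)+z₂(K₂−1)] / [−(K₁−1)(K₂−1)] = 0.50576/1.70800 = 0.2961
Compositions from xᵢ = zᵢ/(1+V/F(Kᵢ−1)), yᵢ = Kᵢxᵢ:
  1: x = 0.2229, y = 0.7669
  2: x = 0.7771, y = 0.2331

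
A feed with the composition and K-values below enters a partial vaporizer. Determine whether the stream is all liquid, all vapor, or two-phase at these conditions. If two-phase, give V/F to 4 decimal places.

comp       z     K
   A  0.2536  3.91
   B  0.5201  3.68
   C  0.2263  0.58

ΣzᵢKᵢ = 3.0368; Σzᵢ/Kᵢ = 0.5964.
Since Σzᵢ/Kᵢ < 1 the mixture is above its dew point — single vapor phase.

all vapor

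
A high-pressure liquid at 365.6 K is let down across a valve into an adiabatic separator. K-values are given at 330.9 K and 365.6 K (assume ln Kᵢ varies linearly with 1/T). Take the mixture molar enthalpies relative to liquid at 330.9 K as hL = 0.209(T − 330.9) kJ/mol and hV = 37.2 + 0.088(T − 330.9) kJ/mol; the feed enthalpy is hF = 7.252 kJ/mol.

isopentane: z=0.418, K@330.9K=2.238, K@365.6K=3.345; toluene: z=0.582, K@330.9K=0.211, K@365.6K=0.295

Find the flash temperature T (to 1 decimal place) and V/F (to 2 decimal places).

Adiabatic flash: solve Rachford–Rice at each trial T, then check hF = ψ·hV(T) + (1−ψ)·hL(T).
  T = 330.9 K: K = (2.238, 0.211), RR gives ψ = 0.060, H_out = 2.220 kJ/mol
  T = 365.6 K: K = (3.345, 0.295), RR gives ψ = 0.345, H_out = 18.629 kJ/mol
  T = 348.2 K: K = (2.762, 0.251), RR gives ψ = 0.228, H_out = 11.624 kJ/mol
  T = 339.5 K: K = (2.491, 0.231), RR gives ψ = 0.153, H_out = 7.335 kJ/mol
  T = 335.2 K: K = (2.363, 0.221), RR gives ψ = 0.109, H_out = 4.912 kJ/mol
  T = 337.4 K: K = (2.428, 0.226), RR gives ψ = 0.132, H_out = 6.181 kJ/mol
Linear interpolation between T = 337.4 (H_out = 6.181) and T = 339.5 (H_out = 7.335) on hF = 7.252 gives T ≈ 339.3 K, at which ψ = 0.15.

T = 339.3 K, V/F = 0.15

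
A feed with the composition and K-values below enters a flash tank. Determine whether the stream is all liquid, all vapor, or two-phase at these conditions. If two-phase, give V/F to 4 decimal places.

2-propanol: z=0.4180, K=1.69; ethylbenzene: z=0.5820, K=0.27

all liquid

ΣzᵢKᵢ = 0.8636; Σzᵢ/Kᵢ = 2.4029.
Since ΣzᵢKᵢ < 1 the mixture is below its bubble point — single liquid phase.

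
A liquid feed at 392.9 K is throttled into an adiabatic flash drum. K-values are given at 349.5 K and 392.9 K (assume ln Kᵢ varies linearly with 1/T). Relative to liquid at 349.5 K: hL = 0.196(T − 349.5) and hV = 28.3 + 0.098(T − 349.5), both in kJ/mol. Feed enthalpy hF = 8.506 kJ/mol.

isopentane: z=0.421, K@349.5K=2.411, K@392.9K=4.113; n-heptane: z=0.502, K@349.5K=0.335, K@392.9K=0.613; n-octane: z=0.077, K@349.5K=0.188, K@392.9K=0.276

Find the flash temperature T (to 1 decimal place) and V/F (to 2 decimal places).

Adiabatic flash: solve Rachford–Rice at each trial T, then check hF = ψ·hV(T) + (1−ψ)·hL(T).
  T = 349.5 K: K = (2.411, 0.335, 0.188), RR gives ψ = 0.204, H_out = 5.776 kJ/mol
  T = 392.9 K: K = (4.113, 0.613, 0.276), RR gives ψ = 0.746, H_out = 26.450 kJ/mol
  T = 371.2 K: K = (3.199, 0.461, 0.230), RR gives ψ = 0.470, H_out = 16.561 kJ/mol
  T = 360.4 K: K = (2.791, 0.395, 0.209), RR gives ψ = 0.343, H_out = 11.489 kJ/mol
  T = 354.9 K: K = (2.595, 0.364, 0.198), RR gives ψ = 0.276, H_out = 8.716 kJ/mol
  T = 352.2 K: K = (2.502, 0.349, 0.193), RR gives ψ = 0.241, H_out = 7.279 kJ/mol
  T = 353.5 K: K = (2.547, 0.356, 0.196), RR gives ψ = 0.258, H_out = 7.979 kJ/mol
Linear interpolation between T = 353.5 (H_out = 7.979) and T = 354.9 (H_out = 8.716) on hF = 8.506 gives T ≈ 354.5 K, at which ψ = 0.27.

T = 354.5 K, V/F = 0.27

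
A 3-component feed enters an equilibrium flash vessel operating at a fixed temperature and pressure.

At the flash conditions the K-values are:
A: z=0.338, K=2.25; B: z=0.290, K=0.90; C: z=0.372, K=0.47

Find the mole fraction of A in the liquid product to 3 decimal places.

Let ψ = V/F and solve Σ zᵢ(Kᵢ−1)/(1+ψ(Kᵢ−1)) = 0.
Check two-phase: ΣzᵢKᵢ = 1.196 > 1 and Σzᵢ/Kᵢ = 1.264 > 1, so g(0) = 0.196 > 0 and g(1) = -0.264 < 0.
Newton–Raphson from ψ = 0.5:
  ψ = 0.500: g = -0.0388, g' = -0.397 → ψ = 0.402
  ψ = 0.402: g = 0.0003, g' = -0.406 → ψ = 0.403
Converged at ψ = 0.403.
Compositions from xᵢ = zᵢ/(1+ψ(Kᵢ−1)), yᵢ = Kᵢxᵢ:
  A: x = 0.225, y = 0.506
  B: x = 0.302, y = 0.272
  C: x = 0.473, y = 0.222

x_A = 0.225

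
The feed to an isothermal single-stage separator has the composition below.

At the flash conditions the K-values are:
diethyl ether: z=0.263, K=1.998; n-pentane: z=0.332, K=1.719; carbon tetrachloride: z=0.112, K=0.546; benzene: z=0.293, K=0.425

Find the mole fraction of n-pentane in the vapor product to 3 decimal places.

Material balance + equilibrium reduce to Σ zᵢ(Kᵢ−1)/(1+V/F(Kᵢ−1)) = 0.
g(0) = ΣzᵢKᵢ − 1 = 0.282 and g(1) = 1 − Σzᵢ/Kᵢ = -0.219, so a root lies in (0, 1).
Newton–Raphson from V/F = 0.5:
  V/F = 0.500: g = 0.0484, g' = -0.439 → V/F = 0.610
  V/F = 0.610: g = -0.0009, g' = -0.458 → V/F = 0.608
Converged at V/F = 0.608.
Compositions from xᵢ = zᵢ/(1+V/F(Kᵢ−1)), yᵢ = Kᵢxᵢ:
  diethyl ether: x = 0.164, y = 0.327
  n-pentane: x = 0.231, y = 0.397
  carbon tetrachloride: x = 0.155, y = 0.084
  benzene: x = 0.451, y = 0.192

y_n-pentane = 0.397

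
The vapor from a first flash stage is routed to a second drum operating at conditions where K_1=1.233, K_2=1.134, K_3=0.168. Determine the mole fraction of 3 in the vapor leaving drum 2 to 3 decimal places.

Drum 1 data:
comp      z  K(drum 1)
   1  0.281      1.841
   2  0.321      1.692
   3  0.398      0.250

y_3 (drum 2) = 0.030

Drum 1:
Rachford–Rice: g(ψ₁) = Σ zᵢ(Kᵢ−1)/(1+ψ₁(Kᵢ−1)) = 0.
Feasibility: ΣzᵢKᵢ = 1.160, Σzᵢ/Kᵢ = 1.934 — both > 1, two phases present.
Iterate (Newton) starting at ψ₁ = 0.47:
  ψ₁ = 0.470: g = -0.1240, g' = -0.724 → ψ₁ = 0.299
  ψ₁ = 0.299: g = -0.0117, g' = -0.604 → ψ₁ = 0.279
Converged at ψ₁ = 0.279.
Drum-1 compositions:
  1: x = 0.228, y = 0.419
  2: x = 0.269, y = 0.455
  3: x = 0.503, y = 0.126
Drum-2 feed = drum-1 vapor: z₂ = (0.4190, 0.4552, 0.1259).
Drum 2:
Material balance + equilibrium reduce to Σ zᵢ(Kᵢ−1)/(1+ψ₂(Kᵢ−1)) = 0.
Check two-phase: ΣzᵢKᵢ = 1.054 > 1 and Σzᵢ/Kᵢ = 1.490 > 1, so g(0) = 0.054 > 0 and g(1) = -0.490 < 0.
Newton–Raphson from ψ₂ = 0.5:
  ψ₂ = 0.500: g = -0.0347, g' = -0.281 → ψ₂ = 0.376
  ψ₂ = 0.376: g = -0.0046, g' = -0.211 → ψ₂ = 0.354
Converged at ψ₂ = 0.354.
  1: x = 0.387, y = 0.477
  2: x = 0.435, y = 0.493
  3: x = 0.178, y = 0.030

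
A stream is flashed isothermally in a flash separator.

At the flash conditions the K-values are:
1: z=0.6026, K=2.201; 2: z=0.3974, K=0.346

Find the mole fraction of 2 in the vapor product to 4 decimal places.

y_2 = 0.2240

Let β = V/F and solve Σ zᵢ(Kᵢ−1)/(1+β(Kᵢ−1)) = 0.
Feasibility: ΣzᵢKᵢ = 1.4638, Σzᵢ/Kᵢ = 1.4223 — both > 1, two phases present.
Binary case is linear: z₁(K₁−1)(1+β(K₂−1)) + z₂(K₂−1)(1+β(K₁−1)) = 0
⇒ β = [z₁(K₁−1)+z₂(K₂−1)] / [−(K₁−1)(K₂−1)] = 0.46382/0.78545 = 0.5905
Compositions from xᵢ = zᵢ/(1+β(Kᵢ−1)), yᵢ = Kᵢxᵢ:
  1: x = 0.3526, y = 0.7760
  2: x = 0.6474, y = 0.2240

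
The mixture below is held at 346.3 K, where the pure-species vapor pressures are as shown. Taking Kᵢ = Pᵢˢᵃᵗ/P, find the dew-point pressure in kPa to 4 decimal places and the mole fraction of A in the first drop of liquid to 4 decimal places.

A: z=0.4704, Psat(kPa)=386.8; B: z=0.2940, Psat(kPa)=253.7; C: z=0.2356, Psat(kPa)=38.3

At the dew point ψ → 1, so Σzᵢ/Kᵢ = 1 with Kᵢ = Pᵢˢᵃᵗ/P ⇒ 1/P = Σzᵢ/Pᵢˢᵃᵗ.
1/P = 0.4704/386.8 + 0.2940/253.7 + 0.2356/38.3 = 0.0085264 ⇒ P = 117.2826 kPa
xᵢ = zᵢP/Pᵢˢᵃᵗ ⇒ x_A = 0.4704·117.2826/386.8 = 0.1426

Pdew = 117.2826 kPa, x_A = 0.1426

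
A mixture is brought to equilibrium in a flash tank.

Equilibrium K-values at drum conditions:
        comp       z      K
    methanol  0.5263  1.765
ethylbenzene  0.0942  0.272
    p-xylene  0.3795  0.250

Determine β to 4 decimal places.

β = 0.0866

Material balance + equilibrium reduce to Σ zᵢ(Kᵢ−1)/(1+β(Kᵢ−1)) = 0.
Feasibility: ΣzᵢKᵢ = 1.0494, Σzᵢ/Kᵢ = 2.1625 — both > 1, two phases present.
Newton–Raphson from β = 0.51:
  β = 0.5100: g = -0.28038, g' = -0.8455 → β = 0.1784
  β = 0.1784: g = -0.05313, g' = -0.5889 → β = 0.0882
  β = 0.0882: g = -0.00089, g' = -0.5721 → β = 0.0866
Converged at β = 0.0866.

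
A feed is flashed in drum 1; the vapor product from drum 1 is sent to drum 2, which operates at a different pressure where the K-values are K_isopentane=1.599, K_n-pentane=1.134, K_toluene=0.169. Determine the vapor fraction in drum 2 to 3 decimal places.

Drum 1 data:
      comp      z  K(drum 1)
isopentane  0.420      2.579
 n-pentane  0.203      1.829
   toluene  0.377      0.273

V/F (drum 2) = 0.590

Drum 1:
Let ψ₁ = V/F and solve Σ zᵢ(Kᵢ−1)/(1+ψ₁(Kᵢ−1)) = 0.
g(0) = ΣzᵢKᵢ − 1 = 0.557 and g(1) = 1 − Σzᵢ/Kᵢ = -0.655, so a root lies in (0, 1).
Iterate (Newton) starting at ψ₁ = 0.5:
  ψ₁ = 0.500: g = 0.0590, g' = -0.889 → ψ₁ = 0.566
  ψ₁ = 0.566: g = -0.0013, g' = -0.932 → ψ₁ = 0.565
Converged at ψ₁ = 0.565.
Drum-1 compositions:
  isopentane: x = 0.222, y = 0.572
  n-pentane: x = 0.138, y = 0.253
  toluene: x = 0.640, y = 0.175
Drum-2 feed = drum-1 vapor: z₂ = (0.5725, 0.2529, 0.1747).
Drum 2:
Material balance + equilibrium reduce to Σ zᵢ(Kᵢ−1)/(1+ψ₂(Kᵢ−1)) = 0.
Check two-phase: ΣzᵢKᵢ = 1.232 > 1 and Σzᵢ/Kᵢ = 1.614 > 1, so g(0) = 0.232 > 0 and g(1) = -0.614 < 0.
Newton–Raphson from ψ₂ = 0.5:
  ψ₂ = 0.500: g = 0.0473, g' = -0.479 → ψ₂ = 0.599
  ψ₂ = 0.599: g = -0.0052, g' = -0.593 → ψ₂ = 0.590
Converged at ψ₂ = 0.590.
  isopentane: x = 0.423, y = 0.676
  n-pentane: x = 0.234, y = 0.266
  toluene: x = 0.343, y = 0.058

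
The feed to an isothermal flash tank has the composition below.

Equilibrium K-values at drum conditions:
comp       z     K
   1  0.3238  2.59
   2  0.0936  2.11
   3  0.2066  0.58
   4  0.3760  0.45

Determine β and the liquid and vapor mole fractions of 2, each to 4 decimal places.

β = 0.4289, x_2 = 0.0634, y_2 = 0.1338

Rachford–Rice: g(β) = Σ zᵢ(Kᵢ−1)/(1+β(Kᵢ−1)) = 0.
Check two-phase: ΣzᵢKᵢ = 1.3252 > 1 and Σzᵢ/Kᵢ = 1.3611 > 1, so g(0) = 0.3252 > 0 and g(1) = -0.3611 < 0.
Newton–Raphson from β = 0.5:
  β = 0.5000: g = -0.04145, g' = -0.5765 → β = 0.4281
  β = 0.4281: g = 0.00047, g' = -0.5915 → β = 0.4289
Converged at β = 0.4289.
Compositions from xᵢ = zᵢ/(1+β(Kᵢ−1)), yᵢ = Kᵢxᵢ:
  1: x = 0.1925, y = 0.4986
  2: x = 0.0634, y = 0.1338
  3: x = 0.2520, y = 0.1462
  4: x = 0.4921, y = 0.2214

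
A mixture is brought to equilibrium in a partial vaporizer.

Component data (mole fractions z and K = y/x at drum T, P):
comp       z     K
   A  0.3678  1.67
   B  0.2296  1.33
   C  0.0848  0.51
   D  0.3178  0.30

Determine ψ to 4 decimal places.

Material balance + equilibrium reduce to Σ zᵢ(Kᵢ−1)/(1+ψ(Kᵢ−1)) = 0.
g(0) = ΣzᵢKᵢ − 1 = 0.0582 and g(1) = 1 − Σzᵢ/Kᵢ = -0.6185, so a root lies in (0, 1).
Newton iteration, ψ⁰ = 0.34:
  ψ = 0.3400: g = -0.07297, g' = -0.4272 → ψ = 0.1692
  ψ = 0.1692: g = -0.00456, g' = -0.3802 → ψ = 0.1572
Converged at ψ = 0.1572.

ψ = 0.1572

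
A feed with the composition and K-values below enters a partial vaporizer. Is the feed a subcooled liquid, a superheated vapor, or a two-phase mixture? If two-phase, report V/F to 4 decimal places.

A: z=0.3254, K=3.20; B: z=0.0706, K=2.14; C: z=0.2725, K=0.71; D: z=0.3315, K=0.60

two-phase, V/F = 0.8093

ΣzᵢKᵢ = 1.5847; Σzᵢ/Kᵢ = 1.0710.
Both exceed 1, so a two-phase solution exists.
Newton iteration, ψ⁰ = 0.5:
  ψ = 0.5000: g = 0.13398, g' = -0.5086 → ψ = 0.7634
  ψ = 0.7634: g = 0.01780, g' = -0.3933 → ψ = 0.8087
  ψ = 0.8087: g = 0.00023, g' = -0.3837 → ψ = 0.8093
Converged at ψ = 0.8093.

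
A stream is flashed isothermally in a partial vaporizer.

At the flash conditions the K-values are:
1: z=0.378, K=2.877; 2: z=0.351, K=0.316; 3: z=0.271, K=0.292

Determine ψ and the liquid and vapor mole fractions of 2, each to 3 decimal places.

Let ψ = V/F and solve Σ zᵢ(Kᵢ−1)/(1+ψ(Kᵢ−1)) = 0.
g(0) = ΣzᵢKᵢ − 1 = 0.278 and g(1) = 1 − Σzᵢ/Kᵢ = -1.170, so a root lies in (0, 1).
Iterate (Newton) starting at ψ = 0.63:
  ψ = 0.630: g = -0.4432, g' = -1.229 → ψ = 0.270
  ψ = 0.270: g = -0.0603, g' = -1.042 → ψ = 0.212
  ψ = 0.212: g = 0.0014, g' = -1.095 → ψ = 0.213
Converged at ψ = 0.213.
Compositions from xᵢ = zᵢ/(1+ψ(Kᵢ−1)), yᵢ = Kᵢxᵢ:
  1: x = 0.270, y = 0.777
  2: x = 0.411, y = 0.130
  3: x = 0.319, y = 0.093

ψ = 0.213, x_2 = 0.411, y_2 = 0.130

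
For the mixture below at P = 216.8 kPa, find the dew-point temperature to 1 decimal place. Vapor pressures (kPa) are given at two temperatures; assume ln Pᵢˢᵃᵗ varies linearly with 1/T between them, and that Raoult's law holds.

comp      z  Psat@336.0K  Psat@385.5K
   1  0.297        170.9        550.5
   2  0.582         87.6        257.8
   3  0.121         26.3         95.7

Dew-point temperature: Σzᵢ·P/Pᵢˢᵃᵗ(T) = 1. Interpolate ln Pᵢˢᵃᵗ = aᵢ + bᵢ/T.
  T = 336.0 K: ΣzᵢP/Pᵢˢᵃᵗ = 2.8146
  T = 385.5 K: ΣzᵢP/Pᵢˢᵃᵗ = 0.8805
  T = 360.8 K: ΣzᵢP/Pᵢˢᵃᵗ = 1.5092
  T = 373.1 K: ΣzᵢP/Pᵢˢᵃᵗ = 1.1435
  T = 379.3 K: ΣzᵢP/Pᵢˢᵃᵗ = 1.0012
  T = 382.4 K: ΣzᵢP/Pᵢˢᵃᵗ = 0.9384
  T = 380.9 K: ΣzᵢP/Pᵢˢᵃᵗ = 0.9682
Interpolating between 379.3 K and 380.9 K gives T ≈ 379.4 K.

T = 379.4 K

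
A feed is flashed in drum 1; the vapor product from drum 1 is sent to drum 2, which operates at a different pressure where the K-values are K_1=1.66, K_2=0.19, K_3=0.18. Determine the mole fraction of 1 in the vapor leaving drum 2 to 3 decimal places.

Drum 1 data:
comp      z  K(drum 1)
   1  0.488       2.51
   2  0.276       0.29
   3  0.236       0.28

y_1 (drum 2) = 0.917

Drum 1:
Newton iteration, ψ₁⁰ = 0.62:
  ψ₁ = 0.620: g = -0.2764, g' = -1.140 → ψ₁ = 0.378
  ψ₁ = 0.378: g = -0.0317, g' = -0.942 → ψ₁ = 0.344
Converged at ψ₁ = 0.344.
Drum-1 compositions:
  1: x = 0.321, y = 0.806
  2: x = 0.365, y = 0.106
  3: x = 0.314, y = 0.088
Drum-2 feed = drum-1 vapor: z₂ = (0.8063, 0.1059, 0.0878).
Drum 2:
Rachford–Rice: g(ψ₂) = Σ zᵢ(Kᵢ−1)/(1+ψ₂(Kᵢ−1)) = 0.
Feasibility: ΣzᵢKᵢ = 1.374, Σzᵢ/Kᵢ = 1.531 — both > 1, two phases present.
Newton–Raphson from ψ₂ = 0.33:
  ψ₂ = 0.330: g = 0.2212, g' = -0.477 → ψ₂ = 0.794
  ψ₂ = 0.794: g = -0.0970, g' = -1.179 → ψ₂ = 0.711
  ψ₂ = 0.711: g = -0.0130, g' = -0.889 → ψ₂ = 0.697
  ψ₂ = 0.697: g = -0.0003, g' = -0.852 → ψ₂ = 0.696
Converged at ψ₂ = 0.696.
  1: x = 0.552, y = 0.917
  2: x = 0.243, y = 0.046
  3: x = 0.205, y = 0.037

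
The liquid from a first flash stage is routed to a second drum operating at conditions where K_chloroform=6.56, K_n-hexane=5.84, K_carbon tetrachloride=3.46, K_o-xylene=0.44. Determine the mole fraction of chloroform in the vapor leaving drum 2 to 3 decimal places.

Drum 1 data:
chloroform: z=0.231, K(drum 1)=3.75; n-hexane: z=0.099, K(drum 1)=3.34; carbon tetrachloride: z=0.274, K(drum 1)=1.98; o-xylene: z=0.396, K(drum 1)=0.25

Drum 1:
Material balance + equilibrium reduce to Σ zᵢ(Kᵢ−1)/(1+ψ₁(Kᵢ−1)) = 0.
Feasibility: ΣzᵢKᵢ = 1.838, Σzᵢ/Kᵢ = 1.814 — both > 1, two phases present.
Newton–Raphson from ψ₁ = 0.31:
  ψ₁ = 0.310: g = 0.2962, g' = -1.224 → ψ₁ = 0.552
  ψ₁ = 0.552: g = 0.0209, g' = -1.138 → ψ₁ = 0.570
Converged at ψ₁ = 0.570.
Drum-1 compositions:
  chloroform: x = 0.090, y = 0.337
  n-hexane: x = 0.042, y = 0.142
  carbon tetrachloride: x = 0.176, y = 0.348
  o-xylene: x = 0.692, y = 0.173
Drum-2 feed = drum-1 liquid: z₂ = (0.0900, 0.0424, 0.1758, 0.6919).
Drum 2:
Let ψ₂ = V/F and solve Σ zᵢ(Kᵢ−1)/(1+ψ₂(Kᵢ−1)) = 0.
Check two-phase: ΣzᵢKᵢ = 1.750 > 1 and Σzᵢ/Kᵢ = 1.644 > 1, so g(0) = 0.750 > 0 and g(1) = -0.644 < 0.
Newton–Raphson from ψ₂ = 0.57:
  ψ₂ = 0.570: g = -0.2145, g' = -0.883 → ψ₂ = 0.327
  ψ₂ = 0.327: g = 0.0223, g' = -1.151 → ψ₂ = 0.346
  ψ₂ = 0.346: g = 0.0004, g' = -1.108 → ψ₂ = 0.347
Converged at ψ₂ = 0.347.
  chloroform: x = 0.031, y = 0.202
  n-hexane: x = 0.016, y = 0.092
  carbon tetrachloride: x = 0.095, y = 0.328
  o-xylene: x = 0.859, y = 0.378

y_chloroform (drum 2) = 0.202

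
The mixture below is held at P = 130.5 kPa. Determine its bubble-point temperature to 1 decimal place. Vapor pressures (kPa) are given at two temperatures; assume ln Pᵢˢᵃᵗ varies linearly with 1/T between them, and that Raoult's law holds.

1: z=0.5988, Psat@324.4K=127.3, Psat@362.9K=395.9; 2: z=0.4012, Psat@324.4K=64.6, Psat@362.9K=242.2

Bubble-point temperature: ΣzᵢPᵢˢᵃᵗ(T) = P. Interpolate ln Pᵢˢᵃᵗ = aᵢ + bᵢ/T.
  T = 324.4 K: ΣzᵢPᵢˢᵃᵗ = 102.14 kPa
  T = 362.9 K: ΣzᵢPᵢˢᵃᵗ = 334.24 kPa
  T = 343.6 K: ΣzᵢPᵢˢᵃᵗ = 190.55 kPa
  T = 334.0 K: ΣzᵢPᵢˢᵃᵗ = 140.74 kPa
  T = 329.2 K: ΣzᵢPᵢˢᵃᵗ = 120.17 kPa
  T = 331.6 K: ΣzᵢPᵢˢᵃᵗ = 130.12 kPa
Interpolating between 331.6 K and 334.0 K gives T ≈ 331.7 K.

T = 331.7 K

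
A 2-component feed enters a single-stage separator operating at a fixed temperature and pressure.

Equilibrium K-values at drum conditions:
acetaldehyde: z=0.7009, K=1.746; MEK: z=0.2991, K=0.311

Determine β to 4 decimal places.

β = 0.6163

Let β = V/F and solve Σ zᵢ(Kᵢ−1)/(1+β(Kᵢ−1)) = 0.
Check two-phase: ΣzᵢKᵢ = 1.3168 > 1 and Σzᵢ/Kᵢ = 1.3632 > 1, so g(0) = 0.3168 > 0 and g(1) = -0.3632 < 0.
Binary case is linear: z₁(K₁−1)(1+β(K₂−1)) + z₂(K₂−1)(1+β(K₁−1)) = 0
⇒ β = [z₁(K₁−1)+z₂(K₂−1)] / [−(K₁−1)(K₂−1)] = 0.31679/0.51399 = 0.6163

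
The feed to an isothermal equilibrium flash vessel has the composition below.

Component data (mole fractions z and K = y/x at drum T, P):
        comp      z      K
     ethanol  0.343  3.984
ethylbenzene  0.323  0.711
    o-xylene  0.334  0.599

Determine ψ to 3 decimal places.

ψ = 0.762

Rachford–Rice: g(ψ) = Σ zᵢ(Kᵢ−1)/(1+ψ(Kᵢ−1)) = 0.
Check two-phase: ΣzᵢKᵢ = 1.796 > 1 and Σzᵢ/Kᵢ = 1.098 > 1, so g(0) = 0.796 > 0 and g(1) = -0.098 < 0.
Newton–Raphson from ψ = 0.5:
  ψ = 0.500: g = 0.1341, g' = -0.613 → ψ = 0.719
  ψ = 0.719: g = 0.0194, g' = -0.458 → ψ = 0.761
  ψ = 0.761: g = 0.0004, g' = -0.441 → ψ = 0.762
Converged at ψ = 0.762.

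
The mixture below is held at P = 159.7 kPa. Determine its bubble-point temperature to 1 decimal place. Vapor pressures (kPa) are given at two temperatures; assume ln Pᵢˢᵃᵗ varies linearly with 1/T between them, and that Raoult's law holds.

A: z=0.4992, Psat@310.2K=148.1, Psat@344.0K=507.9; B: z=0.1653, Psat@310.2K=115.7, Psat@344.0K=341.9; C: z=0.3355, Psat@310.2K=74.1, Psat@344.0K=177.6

Bubble-point temperature: ΣzᵢPᵢˢᵃᵗ(T) = P. Interpolate ln Pᵢˢᵃᵗ = aᵢ + bᵢ/T.
  T = 310.2 K: ΣzᵢPᵢˢᵃᵗ = 117.92 kPa
  T = 344.0 K: ΣzᵢPᵢˢᵃᵗ = 369.64 kPa
  T = 327.1 K: ΣzᵢPᵢˢᵃᵗ = 214.52 kPa
  T = 318.6 K: ΣzᵢPᵢˢᵃᵗ = 159.92 kPa
  T = 314.4 K: ΣzᵢPᵢˢᵃᵗ = 137.58 kPa
  T = 316.5 K: ΣzᵢPᵢˢᵃᵗ = 148.39 kPa
Interpolating between 316.5 K and 318.6 K gives T ≈ 318.6 K.

T = 318.6 K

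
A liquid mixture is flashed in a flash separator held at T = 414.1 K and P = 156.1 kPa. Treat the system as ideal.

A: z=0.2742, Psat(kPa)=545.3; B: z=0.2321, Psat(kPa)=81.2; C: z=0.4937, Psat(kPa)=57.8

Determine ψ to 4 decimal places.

Raoult's law: Kᵢ = Pᵢˢᵃᵗ/P = Pᵢˢᵃᵗ/156.1.
  K_A = 545.3/156.1 = 3.493274, K_B = 81.2/156.1 = 0.520179, K_C = 57.8/156.1 = 0.370275
Newton iteration, ψ⁰ = 0.5:
  ψ = 0.5000: g = -0.29599, g' = -0.8473 → ψ = 0.1507
  ψ = 0.1507: g = 0.03345, g' = -1.2018 → ψ = 0.1785
  ψ = 0.1785: g = 0.00105, g' = -1.1287 → ψ = 0.1794
Converged at ψ = 0.1794.

ψ = 0.1794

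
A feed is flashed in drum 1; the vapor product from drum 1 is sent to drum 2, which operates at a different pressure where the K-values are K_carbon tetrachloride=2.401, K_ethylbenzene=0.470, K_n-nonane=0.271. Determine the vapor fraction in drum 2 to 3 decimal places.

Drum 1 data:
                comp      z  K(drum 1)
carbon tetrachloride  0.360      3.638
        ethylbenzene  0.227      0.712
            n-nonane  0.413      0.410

V/F (drum 2) = 0.582

Drum 1:
Let ψ₁ = V/F and solve Σ zᵢ(Kᵢ−1)/(1+ψ₁(Kᵢ−1)) = 0.
Feasibility: ΣzᵢKᵢ = 1.641, Σzᵢ/Kᵢ = 1.425 — both > 1, two phases present.
Newton iteration, ψ₁⁰ = 0.67:
  ψ₁ = 0.670: g = -0.1408, g' = -0.749 → ψ₁ = 0.482
  ψ₁ = 0.482: g = 0.0016, g' = -0.792 → ψ₁ = 0.484
Converged at ψ₁ = 0.484.
Drum-1 compositions:
  carbon tetrachloride: x = 0.158, y = 0.575
  ethylbenzene: x = 0.264, y = 0.188
  n-nonane: x = 0.578, y = 0.237
Drum-2 feed = drum-1 vapor: z₂ = (0.5752, 0.1878, 0.2370).
Drum 2:
Rachford–Rice: g(ψ₂) = Σ zᵢ(Kᵢ−1)/(1+ψ₂(Kᵢ−1)) = 0.
Check two-phase: ΣzᵢKᵢ = 1.533 > 1 and Σzᵢ/Kᵢ = 1.514 > 1, so g(0) = 0.533 > 0 and g(1) = -0.514 < 0.
Newton–Raphson from ψ₂ = 0.51:
  ψ₂ = 0.510: g = 0.0585, g' = -0.802 → ψ₂ = 0.583
  ψ₂ = 0.583: g = -0.0010, g' = -0.833 → ψ₂ = 0.582
Converged at ψ₂ = 0.582.
  carbon tetrachloride: x = 0.317, y = 0.761
  ethylbenzene: x = 0.272, y = 0.128
  n-nonane: x = 0.412, y = 0.112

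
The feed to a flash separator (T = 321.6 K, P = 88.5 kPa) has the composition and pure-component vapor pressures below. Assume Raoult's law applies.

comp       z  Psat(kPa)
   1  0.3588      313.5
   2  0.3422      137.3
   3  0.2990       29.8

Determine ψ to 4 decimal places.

Raoult's law: Kᵢ = Pᵢˢᵃᵗ/P = Pᵢˢᵃᵗ/88.5.
  K_1 = 313.5/88.5 = 3.542373, K_2 = 137.3/88.5 = 1.551412, K_3 = 29.8/88.5 = 0.336723
Newton–Raphson from ψ = 0.35:
  ψ = 0.3500: g = 0.38258, g' = -0.9456 → ψ = 0.7546
  ψ = 0.7546: g = 0.04876, g' = -0.8514 → ψ = 0.8119
  ψ = 0.8119: g = -0.00168, g' = -0.9143 → ψ = 0.8100
Converged at ψ = 0.8100.

ψ = 0.8100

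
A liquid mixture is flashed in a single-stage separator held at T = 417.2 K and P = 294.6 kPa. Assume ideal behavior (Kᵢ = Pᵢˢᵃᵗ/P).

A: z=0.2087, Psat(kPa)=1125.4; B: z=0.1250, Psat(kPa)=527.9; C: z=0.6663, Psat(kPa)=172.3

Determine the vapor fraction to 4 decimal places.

Raoult's law: Kᵢ = Pᵢˢᵃᵗ/P = Pᵢˢᵃᵗ/294.6.
  K_A = 1125.4/294.6 = 3.820095, K_B = 527.9/294.6 = 1.791921, K_C = 172.3/294.6 = 0.584861
Material balance + equilibrium reduce to Σ zᵢ(Kᵢ−1)/(1+ψ(Kᵢ−1)) = 0.
Check two-phase: ΣzᵢKᵢ = 1.4109 > 1 and Σzᵢ/Kᵢ = 1.2636 > 1, so g(0) = 0.4109 > 0 and g(1) = -0.2636 < 0.
Newton–Raphson from ψ = 0.5:
  ψ = 0.5000: g = -0.03394, g' = -0.5089 → ψ = 0.4333
  ψ = 0.4333: g = 0.00131, g' = -0.5504 → ψ = 0.4357
Converged at ψ = 0.4357.

ψ = 0.4357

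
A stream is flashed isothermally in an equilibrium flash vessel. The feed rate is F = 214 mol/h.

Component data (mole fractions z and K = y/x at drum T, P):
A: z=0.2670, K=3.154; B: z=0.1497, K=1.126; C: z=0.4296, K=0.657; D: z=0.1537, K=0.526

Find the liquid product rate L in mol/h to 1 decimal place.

Newton iteration, V/F⁰ = 0.63:
  V/F = 0.6300: g = -0.03037, g' = -0.3775 → V/F = 0.5496
  V/F = 0.5496: g = 0.00091, g' = -0.4018 → V/F = 0.5518
Converged at V/F = 0.5518.
Then V = V/F·F = 0.5518·214 = 118.1 mol/h and L = F − V = 95.9 mol/h.

L = 95.9 mol/h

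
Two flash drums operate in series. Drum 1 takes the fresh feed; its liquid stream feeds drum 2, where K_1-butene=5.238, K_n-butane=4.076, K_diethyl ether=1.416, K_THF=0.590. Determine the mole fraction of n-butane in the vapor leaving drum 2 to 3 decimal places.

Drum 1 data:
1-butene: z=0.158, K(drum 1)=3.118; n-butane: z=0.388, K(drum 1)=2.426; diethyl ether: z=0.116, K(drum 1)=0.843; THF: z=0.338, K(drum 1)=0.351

y_n-butane (drum 2) = 0.280

Drum 1:
Let ψ₁ = V/F and solve Σ zᵢ(Kᵢ−1)/(1+ψ₁(Kᵢ−1)) = 0.
Feasibility: ΣzᵢKᵢ = 1.650, Σzᵢ/Kᵢ = 1.311 — both > 1, two phases present.
Newton iteration, ψ₁⁰ = 0.56:
  ψ₁ = 0.560: g = 0.0961, g' = -0.747 → ψ₁ = 0.689
  ψ₁ = 0.689: g = -0.0018, g' = -0.787 → ψ₁ = 0.686
Converged at ψ₁ = 0.686.
Drum-1 compositions:
  1-butene: x = 0.064, y = 0.201
  n-butane: x = 0.196, y = 0.476
  diethyl ether: x = 0.130, y = 0.110
  THF: x = 0.610, y = 0.214
Drum-2 feed = drum-1 liquid: z₂ = (0.0644, 0.1961, 0.1300, 0.6095).
Drum 2:
Rachford–Rice: g(ψ₂) = Σ zᵢ(Kᵢ−1)/(1+ψ₂(Kᵢ−1)) = 0.
Feasibility: ΣzᵢKᵢ = 1.680, Σzᵢ/Kᵢ = 1.185 — both > 1, two phases present.
Newton iteration, ψ₂⁰ = 0.5:
  ψ₂ = 0.500: g = 0.0556, g' = -0.584 → ψ₂ = 0.595
  ψ₂ = 0.595: g = 0.0034, g' = -0.519 → ψ₂ = 0.602
Converged at ψ₂ = 0.602.
  1-butene: x = 0.018, y = 0.095
  n-butane: x = 0.069, y = 0.280
  diethyl ether: x = 0.104, y = 0.147
  THF: x = 0.809, y = 0.477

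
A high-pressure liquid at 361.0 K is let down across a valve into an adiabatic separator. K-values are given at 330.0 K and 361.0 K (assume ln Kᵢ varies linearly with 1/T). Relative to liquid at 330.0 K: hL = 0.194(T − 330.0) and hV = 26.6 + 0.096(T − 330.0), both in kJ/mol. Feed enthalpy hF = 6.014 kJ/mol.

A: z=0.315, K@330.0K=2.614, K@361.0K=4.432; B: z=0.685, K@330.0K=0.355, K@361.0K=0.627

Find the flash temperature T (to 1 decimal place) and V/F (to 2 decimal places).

T = 336.8 K, V/F = 0.18

Adiabatic flash: solve Rachford–Rice at each trial T, then check hF = ψ·hV(T) + (1−ψ)·hL(T).
  T = 330.0 K: K = (2.614, 0.355), RR gives ψ = 0.064, H_out = 1.701 kJ/mol
  T = 361.0 K: K = (4.432, 0.627), RR gives ψ = 0.645, H_out = 21.209 kJ/mol
  T = 345.5 K: K = (3.444, 0.478), RR gives ψ = 0.323, H_out = 11.109 kJ/mol
  T = 337.8 K: K = (3.013, 0.414), RR gives ψ = 0.197, H_out = 6.600 kJ/mol
  T = 333.9 K: K = (2.809, 0.384), RR gives ψ = 0.132, H_out = 4.224 kJ/mol
  T = 335.9 K: K = (2.912, 0.399), RR gives ψ = 0.166, H_out = 5.457 kJ/mol
Linear interpolation between T = 335.9 (H_out = 5.457) and T = 337.8 (H_out = 6.600) on hF = 6.014 gives T ≈ 336.8 K, at which ψ = 0.18.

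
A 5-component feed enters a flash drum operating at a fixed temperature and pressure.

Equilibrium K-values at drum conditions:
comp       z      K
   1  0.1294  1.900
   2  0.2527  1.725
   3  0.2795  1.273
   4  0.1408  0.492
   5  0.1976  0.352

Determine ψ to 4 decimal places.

ψ = 0.4912

Let ψ = V/F and solve Σ zᵢ(Kᵢ−1)/(1+ψ(Kᵢ−1)) = 0.
g(0) = ΣzᵢKᵢ − 1 = 0.1764 and g(1) = 1 − Σzᵢ/Kᵢ = -0.2817, so a root lies in (0, 1).
Iterate (Newton) starting at ψ = 0.5:
  ψ = 0.5000: g = -0.00337, g' = -0.3844 → ψ = 0.4912
Converged at ψ = 0.4912.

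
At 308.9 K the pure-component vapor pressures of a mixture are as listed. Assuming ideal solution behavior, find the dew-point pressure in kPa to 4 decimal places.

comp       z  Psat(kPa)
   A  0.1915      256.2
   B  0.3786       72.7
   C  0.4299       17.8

Pdew = 33.2150 kPa

At the dew point ψ → 1, so Σzᵢ/Kᵢ = 1 with Kᵢ = Pᵢˢᵃᵗ/P ⇒ 1/P = Σzᵢ/Pᵢˢᵃᵗ.
1/P = 0.1915/256.2 + 0.3786/72.7 + 0.4299/17.8 = 0.0301069 ⇒ P = 33.2150 kPa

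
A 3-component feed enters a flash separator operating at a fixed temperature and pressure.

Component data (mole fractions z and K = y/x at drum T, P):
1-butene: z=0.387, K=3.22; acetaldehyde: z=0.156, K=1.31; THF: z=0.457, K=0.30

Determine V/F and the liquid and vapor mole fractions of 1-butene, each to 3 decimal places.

Newton iteration, V/F⁰ = 0.42:
  V/F = 0.420: g = 0.0343, g' = -0.972 → V/F = 0.455
Converged at V/F = 0.455.
Compositions from xᵢ = zᵢ/(1+V/F(Kᵢ−1)), yᵢ = Kᵢxᵢ:
  1-butene: x = 0.192, y = 0.620
  acetaldehyde: x = 0.137, y = 0.179
  THF: x = 0.671, y = 0.201

V/F = 0.455, x_1-butene = 0.192, y_1-butene = 0.620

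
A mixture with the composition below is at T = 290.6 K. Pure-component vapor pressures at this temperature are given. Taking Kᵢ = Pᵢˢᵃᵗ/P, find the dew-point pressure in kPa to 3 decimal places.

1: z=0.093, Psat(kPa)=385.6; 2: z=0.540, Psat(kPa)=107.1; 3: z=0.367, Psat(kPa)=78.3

At the dew point ψ → 1, so Σzᵢ/Kᵢ = 1 with Kᵢ = Pᵢˢᵃᵗ/P ⇒ 1/P = Σzᵢ/Pᵢˢᵃᵗ.
1/P = 0.093/385.6 + 0.540/107.1 + 0.367/78.3 = 0.009970 ⇒ P = 100.298 kPa

Pdew = 100.298 kPa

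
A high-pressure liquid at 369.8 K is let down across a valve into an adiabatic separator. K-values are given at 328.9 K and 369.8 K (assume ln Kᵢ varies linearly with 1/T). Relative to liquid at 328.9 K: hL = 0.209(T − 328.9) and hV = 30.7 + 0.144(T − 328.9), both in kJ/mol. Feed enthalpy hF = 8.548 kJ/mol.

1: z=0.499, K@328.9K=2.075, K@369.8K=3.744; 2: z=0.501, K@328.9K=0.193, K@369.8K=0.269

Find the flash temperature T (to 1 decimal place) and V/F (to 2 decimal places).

Adiabatic flash: solve Rachford–Rice at each trial T, then check hF = ψ·hV(T) + (1−ψ)·hL(T).
  T = 328.9 K: K = (2.075, 0.193), RR gives ψ = 0.152, H_out = 4.675 kJ/mol
  T = 369.8 K: K = (3.744, 0.269), RR gives ψ = 0.500, H_out = 22.570 kJ/mol
  T = 349.4 K: K = (2.838, 0.230), RR gives ψ = 0.376, H_out = 15.315 kJ/mol
  T = 339.1 K: K = (2.436, 0.211), RR gives ψ = 0.284, H_out = 10.657 kJ/mol
  T = 334.0 K: K = (2.251, 0.202), RR gives ψ = 0.225, H_out = 7.897 kJ/mol
  T = 336.6 K: K = (2.344, 0.207), RR gives ψ = 0.256, H_out = 9.352 kJ/mol
  T = 335.3 K: K = (2.297, 0.204), RR gives ψ = 0.241, H_out = 8.638 kJ/mol
Linear interpolation between T = 334.0 (H_out = 7.897) and T = 335.3 (H_out = 8.638) on hF = 8.548 gives T ≈ 335.1 K, at which ψ = 0.24.

T = 335.1 K, V/F = 0.24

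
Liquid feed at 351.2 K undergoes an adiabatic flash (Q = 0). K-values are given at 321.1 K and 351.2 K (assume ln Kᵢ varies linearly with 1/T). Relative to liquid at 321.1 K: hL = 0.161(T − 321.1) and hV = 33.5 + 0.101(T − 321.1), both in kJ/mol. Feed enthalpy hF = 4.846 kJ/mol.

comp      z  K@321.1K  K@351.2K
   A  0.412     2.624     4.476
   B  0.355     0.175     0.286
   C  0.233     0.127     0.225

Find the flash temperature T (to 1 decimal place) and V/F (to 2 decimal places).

T = 322.2 K, V/F = 0.14

Adiabatic flash: solve Rachford–Rice at each trial T, then check hF = ψ·hV(T) + (1−ψ)·hL(T).
  T = 321.1 K: K = (2.624, 0.175, 0.127), RR gives ψ = 0.126, H_out = 4.222 kJ/mol
  T = 351.2 K: K = (4.476, 0.286, 0.225), RR gives ψ = 0.389, H_out = 17.163 kJ/mol
  T = 336.1 K: K = (3.465, 0.226, 0.171), RR gives ψ = 0.279, H_out = 11.512 kJ/mol
  T = 328.6 K: K = (3.025, 0.199, 0.148), RR gives ψ = 0.211, H_out = 8.193 kJ/mol
  T = 324.9 K: K = (2.822, 0.187, 0.137), RR gives ψ = 0.172, H_out = 6.338 kJ/mol
  T = 323.0 K: K = (2.722, 0.181, 0.132), RR gives ψ = 0.150, H_out = 5.310 kJ/mol
Linear interpolation between T = 321.1 (H_out = 4.222) and T = 323.0 (H_out = 5.310) on hF = 4.846 gives T ≈ 322.2 K, at which ψ = 0.14.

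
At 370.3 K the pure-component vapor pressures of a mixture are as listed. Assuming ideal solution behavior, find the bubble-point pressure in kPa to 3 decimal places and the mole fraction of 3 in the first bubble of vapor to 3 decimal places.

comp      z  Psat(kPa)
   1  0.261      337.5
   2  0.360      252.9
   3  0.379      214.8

At the bubble point ψ → 0, so ΣzᵢKᵢ = 1 with Kᵢ = Pᵢˢᵃᵗ/P ⇒ P = ΣzᵢPᵢˢᵃᵗ.
P = 0.261·337.5 + 0.360·252.9 + 0.379·214.8 = 260.541 kPa
yᵢ = zᵢPᵢˢᵃᵗ/P ⇒ y_3 = 0.379·214.8/260.541 = 0.312

Pbub = 260.541 kPa, y_3 = 0.312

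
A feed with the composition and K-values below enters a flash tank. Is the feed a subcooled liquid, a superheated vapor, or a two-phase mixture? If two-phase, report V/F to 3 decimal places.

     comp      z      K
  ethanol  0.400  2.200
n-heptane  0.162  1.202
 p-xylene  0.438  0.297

ΣzᵢKᵢ = 1.205; Σzᵢ/Kᵢ = 1.791.
Both exceed 1, so a two-phase solution exists.
Material balance + equilibrium reduce to Σ zᵢ(Kᵢ−1)/(1+ψ(Kᵢ−1)) = 0.
Newton iteration, ψ⁰ = 0.32:
  ψ = 0.320: g = -0.0197, g' = -0.667 → ψ = 0.290
Converged at ψ = 0.290.

two-phase, V/F = 0.290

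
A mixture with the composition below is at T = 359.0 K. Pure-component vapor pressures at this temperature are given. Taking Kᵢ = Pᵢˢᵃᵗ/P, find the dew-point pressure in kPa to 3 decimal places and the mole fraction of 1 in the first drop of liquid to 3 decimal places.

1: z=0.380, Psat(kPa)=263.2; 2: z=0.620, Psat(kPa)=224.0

At the dew point ψ → 1, so Σzᵢ/Kᵢ = 1 with Kᵢ = Pᵢˢᵃᵗ/P ⇒ 1/P = Σzᵢ/Pᵢˢᵃᵗ.
1/P = 0.380/263.2 + 0.620/224.0 = 0.004212 ⇒ P = 237.438 kPa
xᵢ = zᵢP/Pᵢˢᵃᵗ ⇒ x_1 = 0.380·237.438/263.2 = 0.343

Pdew = 237.438 kPa, x_1 = 0.343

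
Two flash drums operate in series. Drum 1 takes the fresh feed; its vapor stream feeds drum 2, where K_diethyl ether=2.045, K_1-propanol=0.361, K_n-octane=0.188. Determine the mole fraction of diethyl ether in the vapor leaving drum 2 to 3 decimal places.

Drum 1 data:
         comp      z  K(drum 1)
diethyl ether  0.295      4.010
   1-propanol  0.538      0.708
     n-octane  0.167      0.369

Drum 1:
Let ψ₁ = V/F and solve Σ zᵢ(Kᵢ−1)/(1+ψ₁(Kᵢ−1)) = 0.
Check two-phase: ΣzᵢKᵢ = 1.625 > 1 and Σzᵢ/Kᵢ = 1.286 > 1, so g(0) = 0.625 > 0 and g(1) = -0.286 < 0.
Iterate (Newton) starting at ψ₁ = 0.34:
  ψ₁ = 0.340: g = 0.1303, g' = -0.817 → ψ₁ = 0.499
  ψ₁ = 0.499: g = 0.0169, g' = -0.631 → ψ₁ = 0.526
  ψ₁ = 0.526: g = 0.0002, g' = -0.613 → ψ₁ = 0.527
Converged at ψ₁ = 0.527.
Drum-1 compositions:
  diethyl ether: x = 0.114, y = 0.458
  1-propanol: x = 0.636, y = 0.450
  n-octane: x = 0.250, y = 0.092
Drum-2 feed = drum-1 vapor: z₂ = (0.4576, 0.4501, 0.0923).
Drum 2:
Let ψ₂ = V/F and solve Σ zᵢ(Kᵢ−1)/(1+ψ₂(Kᵢ−1)) = 0.
g(0) = ΣzᵢKᵢ − 1 = 0.116 and g(1) = 1 − Σzᵢ/Kᵢ = -0.962, so a root lies in (0, 1).
Iterate (Newton) starting at ψ₂ = 0.37:
  ψ₂ = 0.370: g = -0.1390, g' = -0.699 → ψ₂ = 0.171
  ψ₂ = 0.171: g = -0.0045, g' = -0.673 → ψ₂ = 0.165
Converged at ψ₂ = 0.165.
  diethyl ether: x = 0.390, y = 0.798
  1-propanol: x = 0.503, y = 0.182
  n-octane: x = 0.107, y = 0.020

y_diethyl ether (drum 2) = 0.798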